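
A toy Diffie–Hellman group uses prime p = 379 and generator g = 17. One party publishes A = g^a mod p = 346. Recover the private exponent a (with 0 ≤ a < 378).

363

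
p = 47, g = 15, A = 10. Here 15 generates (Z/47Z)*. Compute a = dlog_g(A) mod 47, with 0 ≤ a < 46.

Baby-step giant-step with m = ceil(sqrt(46)) = 7.
Baby table (15^j mod 47 for j=0..6):
  0:1  1:15  2:37  3:38  4:6  5:43  6:34
Giant step factor: 15^(-7) ≡ 20 (mod 47).
Scan 10·20^i mod 47 for i = 0, 1, …:
  i=0: 10   i=1: 12   i=2: 5   i=3: 6
Match at i=3, j=4: a = 3·7 + 4 = 25.

25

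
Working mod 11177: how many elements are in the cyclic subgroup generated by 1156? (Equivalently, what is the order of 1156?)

The order of 1156 must divide p − 1 = 11176 = 2^3 · 11 · 127.
Divisors: 1, 2, 4, 8, 11, 22, 44, 88, 127, 254, 508, 1016, 1397, 2794, 5588, 11176.
Check each in increasing order: 1156^1 ≡ 1156;  1156^2 ≡ 6273;  1156^4 ≡ 7489;  1156^8 ≡ 10112;  1156^11 ≡ 8116;  1156^22 ≡ 3395;  1156^44 ≡ 2538;  1156^88 ≡ 3492;  1156^127 ≡ 9173;  1156^254 ≡ 3473;  1156^508 ≡ 1746;  1156^1016 ≡ 8372;  1156^1397 ≡ 1.
Smallest exponent giving 1 is 1397.

1397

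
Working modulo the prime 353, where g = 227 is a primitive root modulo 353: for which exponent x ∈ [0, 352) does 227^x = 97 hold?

80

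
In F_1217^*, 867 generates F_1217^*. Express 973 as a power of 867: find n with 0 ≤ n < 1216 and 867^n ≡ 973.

1138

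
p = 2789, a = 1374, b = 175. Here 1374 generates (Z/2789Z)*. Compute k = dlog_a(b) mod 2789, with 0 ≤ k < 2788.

Baby-step giant-step with m = ceil(sqrt(2788)) = 53.
Baby table (1374^j mod 2789 for j=0..52):
  0:1  1:1374  2:2512  3:1495  4:1426  5:1446  6:1036  7:1074
  8:295  9:925  10:1955  11:363  12:2320  13:2642  14:1619  15:1673
  16:566  17:2342  18:2191  19:1103  20:1095  21:1259  22:686  23:2671
  24:2419  25:2007  26:2086  27:1861  28:2290  29:468  30:1562  31:1447
  32:2410  33:797  34:1790  35:2351  36:612  37:1399  38:605  39:148
  40:2544  41:839  42:929  43:1873  44:2044  45:2722  46:2768  47:1825
  48:239  49:2073  50:733  51:313  52:556
Giant step factor: 1374^(-53) ≡ 1164 (mod 2789).
Scan 175·1164^i mod 2789 for i = 0, 1, …:
  i=0: 175   i=1: 103   i=2: 2754   i=3: 1095
Match at i=3, j=20: k = 3·53 + 20 = 179.

179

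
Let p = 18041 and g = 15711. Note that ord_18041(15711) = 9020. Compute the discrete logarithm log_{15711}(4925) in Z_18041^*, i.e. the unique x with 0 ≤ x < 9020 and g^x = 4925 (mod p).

333

Baby-step giant-step with m = ceil(sqrt(9020)) = 95.
Baby table (15711^j mod 18041 for j=0..94):
  0:1  1:15711  2:16600  3:1904  4:1766  5:16609  6:17016  7:6838
  8:15704  9:14869  10:11991  11:6479  12:4247  13:8999  14:14013  15:3920
  16:13187  17:16154  18:12747  19:13017  20:15352  21:5143  22:14075  23:3788
  24:14050  25:7915  26:13993  27:14438  28:5925  29:14156  30:13509  31:5575
  32:17811  33:12711  34:6692  35:13105  36:8763  37:4622  38:1217  39:14868
  40:14321  41:7920  42:2343  43:7233  44:15445  45:4945  46:6349  47:450
  48:15919  49:1026  50:8873  51:896  52:5076  53:7816  54:10130  55:12769
  56:15880  57:1691  58:10949  59:16845  60:8366  61:9541  62:14023  63:16702
  64:16818  65:17153  66:12366  67:16738  68:5102  69:1359  70:8746  71:8150
  72:7673  73:541  74:2340  75:14223  76:1727  77:17274  78:1051  79:4746
  80:953  81:16594  82:15884  83:10412  84:5185  85:6420  86:15430  87:3813
  88:9923  89:7972  90:7470  91:4465  92:6207  93:6572  94:4049
Giant step factor: 15711^(-95) ≡ 1318 (mod 18041).
Scan 4925·1318^i mod 18041 for i = 0, 1, …:
  i=0: 4925   i=1: 14431   i=2: 4844   i=3: 15919
Match at i=3, j=48: x = 3·95 + 48 = 333.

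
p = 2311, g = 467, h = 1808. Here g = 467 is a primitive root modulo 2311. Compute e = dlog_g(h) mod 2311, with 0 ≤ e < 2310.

966

Baby-step giant-step with m = ceil(sqrt(2310)) = 49.
Baby table (467^j mod 2311 for j=0..48):
  0:1  1:467  2:855  3:1793  4:749  5:822  6:248  7:266
  8:1739  9:952  10:872  11:488  12:1418  13:1260  14:1426  15:374
  16:1333  17:852  18:392  19:495  20:65  21:312  22:111  23:995
  24:154  25:277  26:2254  27:1113  28:2107  29:1794  30:1216  31:1677
  32:2041  33:1015  34:250  35:1200  36:1138  37:2227  38:59  39:2132
  40:1914  41:1792  42:282  43:2278  44:766  45:1828  46:917  47:704
  48:606
Giant step factor: 467^(-49) ≡ 2069 (mod 2311).
Scan 1808·2069^i mod 2311 for i = 0, 1, …:
  i=0: 1808   i=1: 1554   i=2: 625   i=3: 1276
  i=4: 882   i=5: 1479   i=6: 287   i=7: 2187
  i=8: 2276   i=9: 1537     …   i=18: 950
  i=19: 1200
Match at i=19, j=35: e = 19·49 + 35 = 966.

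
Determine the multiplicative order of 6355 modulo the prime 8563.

8562

The order of 6355 must divide p − 1 = 8562 = 2 · 3 · 1427.
Divisors: 1, 2, 3, 6, 1427, 2854, 4281, 8562.
Check each in increasing order: 6355^1 ≡ 6355;  6355^2 ≡ 2917;  6355^3 ≡ 7203;  6355^6 ≡ 8555;  6355^1427 ≡ 2824;  6355^2854 ≡ 2823;  6355^4281 ≡ 8562;  6355^8562 ≡ 1.
Smallest exponent giving 1 is 8562.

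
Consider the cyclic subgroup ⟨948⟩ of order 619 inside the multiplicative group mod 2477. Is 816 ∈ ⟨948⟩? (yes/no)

no

816 ∈ ⟨948⟩ iff 816^619 ≡ 1 (mod 2477), since |⟨948⟩| = 619.
816^619 mod 2477 = 2476.
Since 2476 ≠ 1, 816 does not lie in the subgroup.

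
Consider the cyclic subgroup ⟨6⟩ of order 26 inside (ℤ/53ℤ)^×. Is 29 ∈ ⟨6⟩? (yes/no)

yes

29 ∈ ⟨6⟩ iff 29^26 ≡ 1 (mod 53), since |⟨6⟩| = 26.
29^26 mod 53 = 1.
Since 1 = 1, 29 lies in the subgroup.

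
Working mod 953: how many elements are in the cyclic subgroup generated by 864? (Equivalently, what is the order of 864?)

952

The order of 864 must divide p − 1 = 952 = 2^3 · 7 · 17.
Divisors: 1, 2, 4, 7, 8, 14, 17, 28, 34, 56, 68, 119, 136, 238, 476, 952.
Check each in increasing order: 864^1 ≡ 864;  864^2 ≡ 297;  864^4 ≡ 533;  864^7 ≡ 363;  864^8 ≡ 95;  864^14 ≡ 255;  864^17 ≡ 154;  864^28 ≡ 221;  864^34 ≡ 844;  864^56 ≡ 238;  864^68 ≡ 445;  864^119 ≡ 797;  864^136 ≡ 754;  864^238 ≡ 511;  864^476 ≡ 952;  864^952 ≡ 1.
Smallest exponent giving 1 is 952.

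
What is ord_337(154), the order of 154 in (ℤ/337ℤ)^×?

336

The order of 154 must divide p − 1 = 336 = 2^4 · 3 · 7.
Divisors: 1, 2, 3, 4, 6, 7, 8, 12, 14, 16, 21, 24, 28, 42, 48, 56, 84, 112, 168, 336.
Check each in increasing order: 154^1 ≡ 154;  154^2 ≡ 126;  154^3 ≡ 195;  154^4 ≡ 37;  154^6 ≡ 281;  154^7 ≡ 138;  154^8 ≡ 21;  154^12 ≡ 103;  154^14 ≡ 172;  154^16 ≡ 104;  154^21 ≡ 146;  154^24 ≡ 162;  154^28 ≡ 265;  154^42 ≡ 85;  154^48 ≡ 295;  154^56 ≡ 129;  154^84 ≡ 148;  154^112 ≡ 128;  154^168 ≡ 336;  154^336 ≡ 1.
Smallest exponent giving 1 is 336.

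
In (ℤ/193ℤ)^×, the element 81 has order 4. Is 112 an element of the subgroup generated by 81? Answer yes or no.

yes

⟨81⟩ has order 4; its elements mod 193 are {1, 81, 112, 192}.
112 is in this set.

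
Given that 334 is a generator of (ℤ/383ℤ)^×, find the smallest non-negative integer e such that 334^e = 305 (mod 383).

246

Baby-step giant-step with m = ceil(sqrt(382)) = 20.
Baby table (334^j mod 383 for j=0..19):
  0:1  1:334  2:103  3:315  4:268  5:273  6:28  7:160
  8:203  9:11  10:227  11:367  12:18  13:267  14:322  15:308
  16:228  17:318  18:121  19:199
Giant step factor: 334^(-20) ≡ 346 (mod 383).
Scan 305·346^i mod 383 for i = 0, 1, …:
  i=0: 305   i=1: 205   i=2: 75   i=3: 289
  i=4: 31   i=5: 2   i=6: 309   i=7: 57
  i=8: 189   i=9: 284   i=10: 216   i=11: 51
  i=12: 28
Match at i=12, j=6: e = 12·20 + 6 = 246.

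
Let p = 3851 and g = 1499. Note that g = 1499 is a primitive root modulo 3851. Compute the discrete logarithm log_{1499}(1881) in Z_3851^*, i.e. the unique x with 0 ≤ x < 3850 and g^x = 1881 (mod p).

3391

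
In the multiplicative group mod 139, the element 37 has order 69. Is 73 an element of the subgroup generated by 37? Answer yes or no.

no

73 ∈ ⟨37⟩ iff 73^69 ≡ 1 (mod 139), since |⟨37⟩| = 69.
73^69 mod 139 = 138.
Since 138 ≠ 1, 73 does not lie in the subgroup.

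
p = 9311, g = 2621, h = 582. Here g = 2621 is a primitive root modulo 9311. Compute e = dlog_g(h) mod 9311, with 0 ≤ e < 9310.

Baby-step giant-step with m = ceil(sqrt(9310)) = 97.
Baby table (2621^j mod 9311 for j=0..96):
  0:1  1:2621  2:7434  3:5902  4:3571  5:2036  6:1153  7:5249
  8:5282  9:7976  10:1901  11:1136  12:7247  13:9258  14:752  15:6371
  16:3768  17:6268  18:3824  19:4068  20:1133  21:8695  22:5578  23:1668
  24:4969  25:6971  26:2809  27:6699  28:6844  29:5138  30:2992  31:2170
  32:7860  33:5128  34:4715  35:2318  36:4706  37:6662  38:2977  39:99
  40:8082  41:397  42:7016  43:9022  44:6033  45:2415  46:7546  47:1502
  48:7500  49:1979  50:732  51:506  52:4064  53:9271  54:6892  55:592
  56:6006  57:6136  58:2359  59:435  60:4193  61:2873  62:6845  63:7759
  64:1115  65:8072  66:2120  67:7164  68:5868  69:7567  70:677  71:5327
  72:4878  73:1235  74:6018  75:344  76:7768  77:6082  78:490  79:8683
  80:2059  81:5570  82:8633  83:1363  84:6310  85:2174  86:9033  87:6931
  88:390  89:7291  90:3539  91:1963  92:5351  93:2605  94:2742  95:8001
  96:2249
Giant step factor: 2621^(-97) ≡ 8059 (mod 9311).
Scan 582·8059^i mod 9311 for i = 0, 1, …:
  i=0: 582   i=1: 6905   i=2: 4859   i=3: 5926
  i=4: 1515   i=5: 2664   i=6: 7321   i=7: 5443
  i=8: 1016   i=9: 3575     …   i=16: 7693
  i=17: 5249
Match at i=17, j=7: e = 17·97 + 7 = 1656.

1656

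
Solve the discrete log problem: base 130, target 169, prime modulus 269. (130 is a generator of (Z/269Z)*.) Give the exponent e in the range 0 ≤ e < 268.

68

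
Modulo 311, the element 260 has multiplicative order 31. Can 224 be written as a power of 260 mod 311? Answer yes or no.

224 ∈ ⟨260⟩ iff 224^31 ≡ 1 (mod 311), since |⟨260⟩| = 31.
224^31 mod 311 = 1.
Since 1 = 1, 224 lies in the subgroup.

yes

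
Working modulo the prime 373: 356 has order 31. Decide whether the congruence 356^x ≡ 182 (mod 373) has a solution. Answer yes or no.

no

182 ∈ ⟨356⟩ iff 182^31 ≡ 1 (mod 373), since |⟨356⟩| = 31.
182^31 mod 373 = 304.
Since 304 ≠ 1, 182 does not lie in the subgroup.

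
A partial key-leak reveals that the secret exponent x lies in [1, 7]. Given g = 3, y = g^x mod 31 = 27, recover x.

3

Compute 3^1 mod 31 = 3, then multiply by 3 repeatedly:
  3^1=3  3^2=9  3^3=27
Found 27 at exponent 3.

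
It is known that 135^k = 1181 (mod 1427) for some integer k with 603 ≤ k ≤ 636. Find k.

604

Compute 135^603 mod 1427 = 347, then multiply by 135 repeatedly:
  135^603=347  135^604=1181
Found 1181 at exponent 604.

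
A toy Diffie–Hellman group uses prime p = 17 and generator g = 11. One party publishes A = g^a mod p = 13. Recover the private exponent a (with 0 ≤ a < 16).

Successive powers of 11 modulo 17:
  11^0=1  11^1=11  11^2=2  11^3=5  11^4=4  11^5=10
  11^6=8  11^7=3  11^8=16  11^9=6  11^10=15  11^11=12
  11^12=13
So 11^12 ≡ 13 (mod 17), giving a = 12.

12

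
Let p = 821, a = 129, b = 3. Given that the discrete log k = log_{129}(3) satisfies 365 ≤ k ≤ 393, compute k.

389

Compute 129^365 mod 821 = 40, then multiply by 129 repeatedly:
  129^365=40  129^366=234  129^367=630  129^368=812  129^369=481
  129^370=474  129^371=392  129^372=487  129^373=427  129^374=76
  129^375=773  129^376=376  129^377=65  129^378=175  129^379=408
  129^380=88  129^381=679  129^382=565  129^383=637  129^384=73
  129^385=386  129^386=534  129^387=743  129^388=611  129^389=3
Found 3 at exponent 389.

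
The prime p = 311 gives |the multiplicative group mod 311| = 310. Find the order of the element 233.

The order of 233 must divide p − 1 = 310 = 2 · 5 · 31.
Divisors: 1, 2, 5, 10, 31, 62, 155, 310.
Check each in increasing order: 233^1 ≡ 233;  233^2 ≡ 175;  233^5 ≡ 41;  233^10 ≡ 126;  233^31 ≡ 305;  233^62 ≡ 36;  233^155 ≡ 310;  233^310 ≡ 1.
Smallest exponent giving 1 is 310.

310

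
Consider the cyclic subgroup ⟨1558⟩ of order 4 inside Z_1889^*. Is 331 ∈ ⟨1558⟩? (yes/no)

331 ∈ ⟨1558⟩ iff 331^4 ≡ 1 (mod 1889), since |⟨1558⟩| = 4.
331^4 mod 1889 = 1.
Since 1 = 1, 331 lies in the subgroup.

yes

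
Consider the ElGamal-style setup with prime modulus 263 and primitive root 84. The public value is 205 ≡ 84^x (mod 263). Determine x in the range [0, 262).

156

Baby-step giant-step with m = ceil(sqrt(262)) = 17.
Baby table (84^j mod 263 for j=0..16):
  0:1  1:84  2:218  3:165  4:184  5:202  6:136  7:115
  8:192  9:85  10:39  11:120  12:86  13:123  14:75  15:251
  16:44
Giant step factor: 84^(-17) ≡ 94 (mod 263).
Scan 205·94^i mod 263 for i = 0, 1, …:
  i=0: 205   i=1: 71   i=2: 99   i=3: 101
  i=4: 26   i=5: 77   i=6: 137   i=7: 254
  i=8: 206   i=9: 165
Match at i=9, j=3: x = 9·17 + 3 = 156.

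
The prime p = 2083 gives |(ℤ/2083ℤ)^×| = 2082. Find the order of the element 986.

The order of 986 must divide p − 1 = 2082 = 2 · 3 · 347.
Divisors: 1, 2, 3, 6, 347, 694, 1041, 2082.
Check each in increasing order: 986^1 ≡ 986;  986^2 ≡ 1518;  986^3 ≡ 1154;  986^6 ≡ 679;  986^347 ≡ 2082;  986^694 ≡ 1.
Smallest exponent giving 1 is 694.

694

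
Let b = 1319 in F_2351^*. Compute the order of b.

2350

The order of 1319 must divide p − 1 = 2350 = 2 · 5^2 · 47.
Divisors: 1, 2, 5, 10, 25, 47, 50, 94, 235, 470, 1175, 2350.
Check each in increasing order: 1319^1 ≡ 1319;  1319^2 ≡ 21;  1319^5 ≡ 982;  1319^10 ≡ 414;  1319^25 ≡ 431;  1319^47 ≡ 197;  1319^50 ≡ 32;  1319^94 ≡ 1193;  1319^235 ≡ 2144;  1319^470 ≡ 531;  1319^1175 ≡ 2350;  1319^2350 ≡ 1.
Smallest exponent giving 1 is 2350.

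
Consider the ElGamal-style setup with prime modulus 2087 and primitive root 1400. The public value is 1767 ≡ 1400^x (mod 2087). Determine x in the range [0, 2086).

Baby-step giant-step with m = ceil(sqrt(2086)) = 46.
Baby table (1400^j mod 2087 for j=0..45):
  0:1  1:1400  2:307  3:1965  4:334  5:112  6:275  7:992
  8:945  9:1929  10:22  11:1582  12:493  13:1490  14:1087  15:377
  16:1876  17:954  18:2007  19:698  20:484  21:1412  22:411  23:1475
  24:957  25:2033  26:1619  27:118  28:327  29:747  30:213  31:1846
  32:694  33:1145  34:184  35:899  36:139  37:509  38:933  39:1825
  40:512  41:959  42:659  43:146  44:1961  45:995
Giant step factor: 1400^(-46) ≡ 806 (mod 2087).
Scan 1767·806^i mod 2087 for i = 0, 1, …:
  i=0: 1767   i=1: 868   i=2: 463   i=3: 1692
  i=4: 941   i=5: 865   i=6: 132   i=7: 2042
  i=8: 1296   i=9: 1076     …   i=19: 1269
  i=20: 184
Match at i=20, j=34: x = 20·46 + 34 = 954.

954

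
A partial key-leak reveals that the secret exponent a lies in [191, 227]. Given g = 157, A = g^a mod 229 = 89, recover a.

Compute 157^191 mod 229 = 127, then multiply by 157 repeatedly:
  157^191=127  157^192=16  157^193=222  157^194=46  157^195=123
  157^196=75  157^197=96  157^198=187  157^199=47  157^200=51
  157^201=221  157^202=118  157^203=206  157^204=53  157^205=77
  157^206=181  157^207=21  157^208=91  157^209=89
Found 89 at exponent 209.

209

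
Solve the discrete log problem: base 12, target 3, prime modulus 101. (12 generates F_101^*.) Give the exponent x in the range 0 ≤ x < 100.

39

Baby-step giant-step with m = ceil(sqrt(100)) = 10.
Baby table (12^j mod 101 for j=0..9):
  0:1  1:12  2:43  3:11  4:31  5:69  6:20  7:38
  8:52  9:18
Giant step factor: 12^(-10) ≡ 65 (mod 101).
Scan 3·65^i mod 101 for i = 0, 1, …:
  i=0: 3   i=1: 94   i=2: 50   i=3: 18
Match at i=3, j=9: x = 3·10 + 9 = 39.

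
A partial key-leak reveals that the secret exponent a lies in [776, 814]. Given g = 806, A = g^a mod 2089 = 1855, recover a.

786

Compute 806^776 mod 2089 = 648, then multiply by 806 repeatedly:
  806^776=648  806^777=38  806^778=1382  806^779=455  806^780=1155
  806^781=1325  806^782=471  806^783=1517  806^784=637  806^785=1617
  806^786=1855
Found 1855 at exponent 786.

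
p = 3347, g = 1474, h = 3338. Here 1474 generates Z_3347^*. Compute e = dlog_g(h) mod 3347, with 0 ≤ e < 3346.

2239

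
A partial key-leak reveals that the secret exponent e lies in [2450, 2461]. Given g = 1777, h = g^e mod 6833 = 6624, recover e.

Compute 1777^2450 mod 6833 = 2669, then multiply by 1777 repeatedly:
  1777^2450=2669  1777^2451=711  1777^2452=6175  1777^2453=6010  1777^2454=6624
Found 6624 at exponent 2454.

2454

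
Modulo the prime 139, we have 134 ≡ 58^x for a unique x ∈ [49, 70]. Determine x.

67

Compute 58^49 mod 139 = 98, then multiply by 58 repeatedly:
  58^49=98  58^50=124  58^51=103  58^52=136  58^53=104
  58^54=55  58^55=132  58^56=11  58^57=82  58^58=30
  58^59=72  58^60=6  58^61=70  58^62=29  58^63=14
  58^64=117  58^65=114  58^66=79  58^67=134
Found 134 at exponent 67.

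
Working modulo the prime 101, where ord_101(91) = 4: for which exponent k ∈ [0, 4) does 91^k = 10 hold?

3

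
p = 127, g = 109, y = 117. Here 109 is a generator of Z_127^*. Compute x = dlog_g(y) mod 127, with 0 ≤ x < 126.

Baby-step giant-step with m = ceil(sqrt(126)) = 12.
Baby table (109^j mod 127 for j=0..11):
  0:1  1:109  2:70  3:10  4:74  5:65  6:100  7:105
  8:15  9:111  10:34  11:23
Giant step factor: 109^(-12) ≡ 50 (mod 127).
Scan 117·50^i mod 127 for i = 0, 1, …:
  i=0: 117   i=1: 8   i=2: 19   i=3: 61
  i=4: 2   i=5: 100
Match at i=5, j=6: x = 5·12 + 6 = 66.

66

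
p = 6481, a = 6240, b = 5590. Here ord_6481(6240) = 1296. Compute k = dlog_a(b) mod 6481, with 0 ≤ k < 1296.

Baby-step giant-step with m = ceil(sqrt(1296)) = 36.
Baby table (6240^j mod 6481 for j=0..35):
  0:1  1:6240  2:6233  3:1439  4:3175  5:6064  6:3282  7:6201
  8:2670  9:4630  10:5383  11:5378  12:102  13:1342  14:628  15:4196
  16:6281  17:2833  18:4233  19:3845  20:138  21:5628  22:4662  23:4152
  24:3923  25:783  26:5727  27:246  28:5524  29:3802  30:4020  31:3330
  32:1114  33:3728  34:2411  35:2239
Giant step factor: 6240^(-36) ≡ 1860 (mod 6481).
Scan 5590·1860^i mod 6481 for i = 0, 1, …:
  i=0: 5590   i=1: 1876   i=2: 2582   i=3: 99
  i=4: 2672   i=5: 5474   i=6: 6470   i=7: 5464
  i=8: 832   i=9: 5042     …   i=26: 5649
  i=27: 1439
Match at i=27, j=3: k = 27·36 + 3 = 975.

975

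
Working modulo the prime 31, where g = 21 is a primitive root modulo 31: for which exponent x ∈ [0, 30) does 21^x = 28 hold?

14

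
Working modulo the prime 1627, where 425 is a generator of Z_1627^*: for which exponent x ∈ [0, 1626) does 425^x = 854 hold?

Baby-step giant-step with m = ceil(sqrt(1626)) = 41.
Baby table (425^j mod 1627 for j=0..40):
  0:1  1:425  2:28  3:511  4:784  5:1292  6:801  7:382
  8:1277  9:934  10:1589  11:120  12:563  13:106  14:1121  15:1341
  16:475  17:127  18:284  19:302  20:1444  21:321  22:1384  23:853
  24:1331  25:1106  26:1474  27:55  28:597  29:1540  30:446  31:818
  32:1099  33:126  34:1486  35:274  36:933  37:1164  38:92  39:52
  40:949
Giant step factor: 425^(-41) ≡ 980 (mod 1627).
Scan 854·980^i mod 1627 for i = 0, 1, …:
  i=0: 854   i=1: 642   i=2: 1138   i=3: 745
  i=4: 1204   i=5: 345   i=6: 1311   i=7: 1077
  i=8: 1164
Match at i=8, j=37: x = 8·41 + 37 = 365.

365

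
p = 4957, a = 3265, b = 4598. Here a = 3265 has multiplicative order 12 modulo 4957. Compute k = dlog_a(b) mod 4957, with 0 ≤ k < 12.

3

Successive powers of 3265 modulo 4957:
  3265^0=1  3265^1=3265  3265^2=2675  3265^3=4598
So 3265^3 ≡ 4598 (mod 4957), giving k = 3.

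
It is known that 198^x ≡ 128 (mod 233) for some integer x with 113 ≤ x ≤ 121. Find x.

120

Compute 198^113 mod 233 = 78, then multiply by 198 repeatedly:
  198^113=78  198^114=66  198^115=20  198^116=232  198^117=35
  198^118=173  198^119=3  198^120=128
Found 128 at exponent 120.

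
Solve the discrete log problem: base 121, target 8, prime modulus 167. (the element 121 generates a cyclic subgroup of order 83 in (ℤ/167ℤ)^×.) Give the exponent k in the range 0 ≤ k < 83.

14

Successive powers of 121 modulo 167:
  121^0=1  121^1=121  121^2=112  121^3=25  121^4=19  121^5=128
  121^6=124  121^7=141  121^8=27  121^9=94  121^10=18  121^11=7
  121^12=12  121^13=116  121^14=8
So 121^14 ≡ 8 (mod 167), giving k = 14.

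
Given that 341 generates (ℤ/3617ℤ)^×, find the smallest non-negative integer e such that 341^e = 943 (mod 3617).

Baby-step giant-step with m = ceil(sqrt(3616)) = 61.
Baby table (341^j mod 3617 for j=0..60):
  0:1  1:341  2:537  3:2267  4:2626  5:2067  6:3149  7:3177
  8:1874  9:2442  10:812  11:2000  12:2004  13:3368  14:1899  15:116
  16:3386  17:803  18:2548  19:788  20:1050  21:3584  22:3215  23:364
  24:1146  25:150  26:512  27:976  28:52  29:3264  30:2605  31:2140
  32:2723  33:2591  34:983  35:2439  36:3406  37:389  38:2437  39:2724
  40:2932  41:1520  42:1089  43:2415  44:2456  45:1969  46:2284  47:1189
  48:345  49:1901  50:798  51:843  52:1720  53:566  54:1305  55:114
  56:2704  57:3346  58:1631  59:2770  60:533
Giant step factor: 341^(-61) ≡ 1446 (mod 3617).
Scan 943·1446^i mod 3617 for i = 0, 1, …:
  i=0: 943   i=1: 3586   i=2: 2195   i=3: 1861
  i=4: 3575   i=5: 757   i=6: 2288   i=7: 2510
  i=8: 1609   i=9: 883     …   i=43: 674
  i=44: 1631
Match at i=44, j=58: e = 44·61 + 58 = 2742.

2742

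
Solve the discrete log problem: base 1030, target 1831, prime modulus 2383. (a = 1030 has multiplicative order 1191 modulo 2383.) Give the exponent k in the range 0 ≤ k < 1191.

Baby-step giant-step with m = ceil(sqrt(1191)) = 35.
Baby table (1030^j mod 2383 for j=0..34):
  0:1  1:1030  2:465  3:2350  4:1755  5:1336  6:1089  7:1660
  8:1189  9:2191  10:29  11:1274  12:1570  13:1426  14:852  15:616
  16:602  17:480  18:1119  19:1581  20:841  21:1201  22:253  23:843
  24:878  25:1183  26:777  27:2005  28:1472  29:572  30:559  31:1467
  32:188  33:617  34:1632
Giant step factor: 1030^(-35) ≡ 58 (mod 2383).
Scan 1831·58^i mod 2383 for i = 0, 1, …:
  i=0: 1831   i=1: 1346   i=2: 1812   i=3: 244
  i=4: 2237   i=5: 1064   i=6: 2137   i=7: 30
  i=8: 1740   i=9: 834   i=10: 712   i=11: 785
  i=12: 253
Match at i=12, j=22: k = 12·35 + 22 = 442.

442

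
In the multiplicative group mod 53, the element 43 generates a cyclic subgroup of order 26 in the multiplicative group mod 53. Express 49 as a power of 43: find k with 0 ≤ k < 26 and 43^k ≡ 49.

6

Successive powers of 43 modulo 53:
  43^0=1  43^1=43  43^2=47  43^3=7  43^4=36  43^5=11
  43^6=49
So 43^6 ≡ 49 (mod 53), giving k = 6.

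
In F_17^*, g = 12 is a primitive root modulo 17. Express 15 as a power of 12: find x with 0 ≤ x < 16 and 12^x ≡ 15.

Successive powers of 12 modulo 17:
  12^0=1  12^1=12  12^2=8  12^3=11  12^4=13  12^5=3
  12^6=2  12^7=7  12^8=16  12^9=5  12^10=9  12^11=6
  12^12=4  12^13=14  12^14=15
So 12^14 ≡ 15 (mod 17), giving x = 14.

14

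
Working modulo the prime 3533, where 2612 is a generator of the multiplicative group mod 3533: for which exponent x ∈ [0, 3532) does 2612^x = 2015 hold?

1486

Baby-step giant-step with m = ceil(sqrt(3532)) = 60.
Baby table (2612^j mod 3533 for j=0..59):
  0:1  1:2612  2:321  3:1131  4:584  5:2685  6:215  7:3366
  8:1888  9:2921  10:1905  11:1396  12:296  13:2958  14:3158  15:2674
  16:3280  17:3368  18:46  19:30  20:634  21:2564  22:2133  23:3388
  24:2824  25:2917  26:2056  27:112  28:2838  29:622  30:3017  31:1814
  32:415  33:2882  34:2494  35:3009  36:2116  37:1380  38:900  39:1355
  40:2727  41:396  42:2716  43:3461  44:2718  45:1619  46:3360  47:348
  48:995  49:2185  50:1425  51:1851  52:1668  53:627  54:1945  55:3419
  56:2537  57:2269  58:1787  59:551
Giant step factor: 2612^(-60) ≡ 2154 (mod 3533).
Scan 2015·2154^i mod 3533 for i = 0, 1, …:
  i=0: 2015   i=1: 1786   i=2: 3140   i=3: 1398
  i=4: 1176   i=5: 3476   i=6: 877   i=7: 2436
  i=8: 639   i=9: 2069     …   i=23: 966
  i=24: 3360
Match at i=24, j=46: x = 24·60 + 46 = 1486.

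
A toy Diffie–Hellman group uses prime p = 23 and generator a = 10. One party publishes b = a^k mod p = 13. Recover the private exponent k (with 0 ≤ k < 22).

Successive powers of 10 modulo 23:
  10^0=1  10^1=10  10^2=8  10^3=11  10^4=18  10^5=19
  10^6=6  10^7=14  10^8=2  10^9=20  10^10=16  10^11=22
  10^12=13
So 10^12 ≡ 13 (mod 23), giving k = 12.

12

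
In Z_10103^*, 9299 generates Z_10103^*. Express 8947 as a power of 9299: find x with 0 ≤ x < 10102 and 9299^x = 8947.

8257

Baby-step giant-step with m = ceil(sqrt(10102)) = 101.
Baby table (9299^j mod 10103 for j=0..100):
  0:1  1:9299  2:9927  3:62  4:667  5:9294  6:3844  7:942
  8:357  9:5959  10:7889  11:1928  12:5750  13:4174  14:8403  15:2895
  16:6213  17:5733  18:7739  19:1292  20:1841  21:4977  22:9383  23:3009
  24:5484  25:5875  26:4704  27:6609  28:542  29:8764  30:5638  31:3295
  32:7909  33:6054  34:2230  35:5414  36:1537  37:6921  38:2269  39:4367
  40:4776  41:9339  42:8076  43:3125  44:3147  45:5665  46:1793  47:3157
  48:7728  49:33  50:3777  51:4295  52:2046  53:1805  54:3612  55:5616
  56:777  57:1678  58:4690  59:7762  60:3006  61:7896  62:6403  63:4518
  64:4608  65:2969  66:7335  67:2812  68:2224  69:135  70:2593  71:6549
  72:8370  73:9221  74:1918  75:3687  76:5934  77:7783  78:6328  79:4200
  80:7705  81:8422  82:7825  83:2869  84:6911  85:206  86:6127  87:4156
  88:2669  89:6063  90:5097  91:3830  92:2095  93:2821  94:5091  95:8654
  96:3151  97:2449  98:1089  99:3405  100:293
Giant step factor: 9299^(-101) ≡ 634 (mod 10103).
Scan 8947·634^i mod 10103 for i = 0, 1, …:
  i=0: 8947   i=1: 4615   i=2: 6143   i=3: 5007
  i=4: 2096   i=5: 5371   i=6: 503   i=7: 5709
  i=8: 2632   i=9: 1693     …   i=80: 7244
  i=81: 5934
Match at i=81, j=76: x = 81·101 + 76 = 8257.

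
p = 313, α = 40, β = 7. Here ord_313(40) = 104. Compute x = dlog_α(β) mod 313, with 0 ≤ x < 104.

15

Baby-step giant-step with m = ceil(sqrt(104)) = 11.
Baby table (40^j mod 313 for j=0..10):
  0:1  1:40  2:35  3:148  4:286  5:172  6:307  7:73
  8:103  9:51  10:162
Giant step factor: 40^(-11) ≡ 175 (mod 313).
Scan 7·175^i mod 313 for i = 0, 1, …:
  i=0: 7   i=1: 286
Match at i=1, j=4: x = 1·11 + 4 = 15.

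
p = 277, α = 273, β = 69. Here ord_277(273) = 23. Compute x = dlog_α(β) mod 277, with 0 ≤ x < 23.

22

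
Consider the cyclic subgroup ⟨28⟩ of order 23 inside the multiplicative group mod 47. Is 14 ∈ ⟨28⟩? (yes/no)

yes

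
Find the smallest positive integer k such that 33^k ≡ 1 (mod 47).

46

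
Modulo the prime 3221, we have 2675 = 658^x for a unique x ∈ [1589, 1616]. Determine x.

1592

Compute 658^1589 mod 3221 = 2361, then multiply by 658 repeatedly:
  658^1589=2361  658^1590=1016  658^1591=1781  658^1592=2675
Found 2675 at exponent 1592.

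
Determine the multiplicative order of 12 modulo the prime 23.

The order of 12 must divide p − 1 = 22 = 2 · 11.
Divisors: 1, 2, 11, 22.
Check each in increasing order: 12^1 ≡ 12;  12^2 ≡ 6;  12^11 ≡ 1.
Smallest exponent giving 1 is 11.

11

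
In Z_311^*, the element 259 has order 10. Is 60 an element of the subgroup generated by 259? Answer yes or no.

no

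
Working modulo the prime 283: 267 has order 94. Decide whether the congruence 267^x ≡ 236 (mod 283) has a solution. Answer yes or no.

236 ∈ ⟨267⟩ iff 236^94 ≡ 1 (mod 283), since |⟨267⟩| = 94.
236^94 mod 283 = 44.
Since 44 ≠ 1, 236 does not lie in the subgroup.

no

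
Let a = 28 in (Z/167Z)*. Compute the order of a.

The order of 28 must divide p − 1 = 166 = 2 · 83.
Divisors: 1, 2, 83, 166.
Check each in increasing order: 28^1 ≡ 28;  28^2 ≡ 116;  28^83 ≡ 1.
Smallest exponent giving 1 is 83.

83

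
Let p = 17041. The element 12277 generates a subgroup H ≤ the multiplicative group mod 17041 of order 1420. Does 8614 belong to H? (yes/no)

no

8614 ∈ ⟨12277⟩ iff 8614^1420 ≡ 1 (mod 17041), since |⟨12277⟩| = 1420.
8614^1420 mod 17041 = 17040.
Since 17040 ≠ 1, 8614 does not lie in the subgroup.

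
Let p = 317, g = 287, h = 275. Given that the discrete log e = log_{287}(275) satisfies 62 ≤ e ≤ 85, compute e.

74

Compute 287^62 mod 317 = 95, then multiply by 287 repeatedly:
  287^62=95  287^63=3  287^64=227  287^65=164  287^66=152
  287^67=195  287^68=173  287^69=199  287^70=53  287^71=312
  287^72=150  287^73=255  287^74=275
Found 275 at exponent 74.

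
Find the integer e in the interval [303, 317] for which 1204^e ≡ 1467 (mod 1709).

303

Compute 1204^303 mod 1709 = 1467, then multiply by 1204 repeatedly:
  1204^303=1467
Found 1467 at exponent 303.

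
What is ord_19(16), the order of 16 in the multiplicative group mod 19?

The order of 16 must divide p − 1 = 18 = 2 · 3^2.
Divisors: 1, 2, 3, 6, 9, 18.
Check each in increasing order: 16^1 ≡ 16;  16^2 ≡ 9;  16^3 ≡ 11;  16^6 ≡ 7;  16^9 ≡ 1.
Smallest exponent giving 1 is 9.

9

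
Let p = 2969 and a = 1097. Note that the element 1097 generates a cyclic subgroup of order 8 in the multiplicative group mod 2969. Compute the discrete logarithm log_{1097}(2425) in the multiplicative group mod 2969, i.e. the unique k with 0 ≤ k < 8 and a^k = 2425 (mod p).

7

Successive powers of 1097 modulo 2969:
  1097^0=1  1097^1=1097  1097^2=964  1097^3=544  1097^4=2968  1097^5=1872
  1097^6=2005  1097^7=2425
So 1097^7 ≡ 2425 (mod 2969), giving k = 7.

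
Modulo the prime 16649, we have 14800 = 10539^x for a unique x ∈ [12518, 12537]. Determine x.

Compute 10539^12518 mod 16649 = 4815, then multiply by 10539 repeatedly:
  10539^12518=4815  10539^12519=15782  10539^12520=2988  10539^12521=7273  10539^12522=14800
Found 14800 at exponent 12522.

12522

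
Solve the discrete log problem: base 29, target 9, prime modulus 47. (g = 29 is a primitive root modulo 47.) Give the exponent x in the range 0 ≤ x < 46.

34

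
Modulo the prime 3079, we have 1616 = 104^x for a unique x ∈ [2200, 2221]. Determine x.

Compute 104^2200 mod 3079 = 2578, then multiply by 104 repeatedly:
  104^2200=2578  104^2201=239  104^2202=224  104^2203=1743  104^2204=2690
  104^2205=2650  104^2206=1569  104^2207=3068  104^2208=1935  104^2209=1105
  104^2210=997  104^2211=2081  104^2212=894  104^2213=606  104^2214=1444
  104^2215=2384  104^2216=1616
Found 1616 at exponent 2216.

2216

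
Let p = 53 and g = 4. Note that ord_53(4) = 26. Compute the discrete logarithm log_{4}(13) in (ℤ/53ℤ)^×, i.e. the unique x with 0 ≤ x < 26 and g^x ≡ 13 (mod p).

Successive powers of 4 modulo 53:
  4^0=1  4^1=4  4^2=16  4^3=11  4^4=44  4^5=17
  4^6=15  4^7=7  4^8=28  4^9=6  4^10=24  4^11=43
  4^12=13
So 4^12 ≡ 13 (mod 53), giving x = 12.

12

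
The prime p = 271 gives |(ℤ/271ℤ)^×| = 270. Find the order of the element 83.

27

The order of 83 must divide p − 1 = 270 = 2 · 3^3 · 5.
Divisors: 1, 2, 3, 5, 6, 9, 10, 15, 18, 27, 30, 45, 54, 90, 135, 270.
Check each in increasing order: 83^1 ≡ 83;  83^2 ≡ 114;  83^3 ≡ 248;  83^5 ≡ 88;  83^6 ≡ 258;  83^9 ≡ 28;  83^10 ≡ 156;  83^15 ≡ 178;  83^18 ≡ 242;  83^27 ≡ 1.
Smallest exponent giving 1 is 27.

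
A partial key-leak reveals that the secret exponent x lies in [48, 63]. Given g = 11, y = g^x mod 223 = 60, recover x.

54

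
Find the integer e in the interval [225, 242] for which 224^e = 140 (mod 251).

Compute 224^225 mod 251 = 32, then multiply by 224 repeatedly:
  224^225=32  224^226=140
Found 140 at exponent 226.

226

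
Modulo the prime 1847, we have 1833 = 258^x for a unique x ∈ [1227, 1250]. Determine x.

1241

Compute 258^1227 mod 1847 = 1819, then multiply by 258 repeatedly:
  258^1227=1819  258^1228=164  258^1229=1678  258^1230=726  258^1231=761
  258^1232=556  258^1233=1229  258^1234=1245  258^1235=1679  258^1236=984
  258^1237=833  258^1238=662  258^1239=872  258^1240=1489  258^1241=1833
Found 1833 at exponent 1241.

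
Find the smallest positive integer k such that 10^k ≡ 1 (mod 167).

166

The order of 10 must divide p − 1 = 166 = 2 · 83.
Divisors: 1, 2, 83, 166.
Check each in increasing order: 10^1 ≡ 10;  10^2 ≡ 100;  10^83 ≡ 166;  10^166 ≡ 1.
Smallest exponent giving 1 is 166.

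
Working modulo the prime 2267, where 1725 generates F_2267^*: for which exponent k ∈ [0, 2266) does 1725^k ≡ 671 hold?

Baby-step giant-step with m = ceil(sqrt(2266)) = 48.
Baby table (1725^j mod 2267 for j=0..47):
  0:1  1:1725  2:1321  3:390  4:1718  5:581  6:211  7:1255
  8:2157  9:678  10:2045  11:173  12:1448  13:1833  14:1727  15:237
  16:765  17:231  18:1750  19:1373  20:1677  21:133  22:458  23:1134
  24:1996  25:1794  26:195  27:859  28:1424  29:1239  30:1761  31:2212
  32:339  33:2156  34:1220  35:724  36:2050  37:1997  38:1252  39:1516
  40:1249  41:875  42:1820  43:1972  44:1200  45:229  46:567  47:998
Giant step factor: 1725^(-48) ≡ 1064 (mod 2267).
Scan 671·1064^i mod 2267 for i = 0, 1, …:
  i=0: 671   i=1: 2106   i=2: 988   i=3: 1611
  i=4: 252   i=5: 622   i=6: 2111   i=7: 1774
  i=8: 1392   i=9: 737     …   i=31: 499
  i=32: 458
Match at i=32, j=22: k = 32·48 + 22 = 1558.

1558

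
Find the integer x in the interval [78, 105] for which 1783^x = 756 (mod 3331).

Compute 1783^78 mod 3331 = 2246, then multiply by 1783 repeatedly:
  1783^78=2246  1783^79=756
Found 756 at exponent 79.

79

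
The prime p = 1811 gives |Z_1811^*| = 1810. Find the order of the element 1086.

362

The order of 1086 must divide p − 1 = 1810 = 2 · 5 · 181.
Divisors: 1, 2, 5, 10, 181, 362, 905, 1810.
Check each in increasing order: 1086^1 ≡ 1086;  1086^2 ≡ 435;  1086^5 ≡ 558;  1086^10 ≡ 1683;  1086^181 ≡ 1810;  1086^362 ≡ 1.
Smallest exponent giving 1 is 362.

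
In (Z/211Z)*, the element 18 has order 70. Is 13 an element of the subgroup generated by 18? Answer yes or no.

yes

13 ∈ ⟨18⟩ iff 13^70 ≡ 1 (mod 211), since |⟨18⟩| = 70.
13^70 mod 211 = 1.
Since 1 = 1, 13 lies in the subgroup.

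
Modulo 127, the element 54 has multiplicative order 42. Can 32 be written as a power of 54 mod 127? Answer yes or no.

yes

32 ∈ ⟨54⟩ iff 32^42 ≡ 1 (mod 127), since |⟨54⟩| = 42.
32^42 mod 127 = 1.
Since 1 = 1, 32 lies in the subgroup.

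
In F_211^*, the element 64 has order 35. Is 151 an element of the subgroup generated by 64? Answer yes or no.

yes

151 ∈ ⟨64⟩ iff 151^35 ≡ 1 (mod 211), since |⟨64⟩| = 35.
151^35 mod 211 = 1.
Since 1 = 1, 151 lies in the subgroup.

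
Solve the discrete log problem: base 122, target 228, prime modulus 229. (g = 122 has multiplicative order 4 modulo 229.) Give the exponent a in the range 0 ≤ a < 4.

Successive powers of 122 modulo 229:
  122^0=1  122^1=122  122^2=228
So 122^2 ≡ 228 (mod 229), giving a = 2.

2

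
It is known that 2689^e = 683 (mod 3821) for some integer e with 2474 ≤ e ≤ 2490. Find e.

Compute 2689^2474 mod 3821 = 1872, then multiply by 2689 repeatedly:
  2689^2474=1872  2689^2475=1551  2689^2476=1928  2689^2477=3116  2689^2478=3292
  2689^2479=2752  2689^2480=2672  2689^2481=1528  2689^2482=1217  2689^2483=1737
  2689^2484=1531  2689^2485=1642  2689^2486=2083  2689^2487=3422  2689^2488=790
  2689^2489=3655  2689^2490=683
Found 683 at exponent 2490.

2490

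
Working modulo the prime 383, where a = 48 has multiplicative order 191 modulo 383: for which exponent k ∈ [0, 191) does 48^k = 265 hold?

72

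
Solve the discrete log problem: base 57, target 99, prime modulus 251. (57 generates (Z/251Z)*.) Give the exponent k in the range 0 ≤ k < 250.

Baby-step giant-step with m = ceil(sqrt(250)) = 16.
Baby table (57^j mod 251 for j=0..15):
  0:1  1:57  2:237  3:206  4:196  5:128  6:17  7:216
  8:13  9:239  10:69  11:168  12:38  13:158  14:221  15:47
Giant step factor: 57^(-16) ≡ 101 (mod 251).
Scan 99·101^i mod 251 for i = 0, 1, …:
  i=0: 99   i=1: 210   i=2: 126   i=3: 176
  i=4: 206
Match at i=4, j=3: k = 4·16 + 3 = 67.

67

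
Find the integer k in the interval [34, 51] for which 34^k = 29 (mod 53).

42

Compute 34^34 mod 53 = 17, then multiply by 34 repeatedly:
  34^34=17  34^35=48  34^36=42  34^37=50  34^38=4
  34^39=30  34^40=13  34^41=18  34^42=29
Found 29 at exponent 42.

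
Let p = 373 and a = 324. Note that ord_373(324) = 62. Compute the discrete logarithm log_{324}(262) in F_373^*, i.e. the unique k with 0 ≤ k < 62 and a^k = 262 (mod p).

5

Successive powers of 324 modulo 373:
  324^0=1  324^1=324  324^2=163  324^3=219  324^4=86  324^5=262
So 324^5 ≡ 262 (mod 373), giving k = 5.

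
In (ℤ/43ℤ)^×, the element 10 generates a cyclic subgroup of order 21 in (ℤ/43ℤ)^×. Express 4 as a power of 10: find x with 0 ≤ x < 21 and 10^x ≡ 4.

Successive powers of 10 modulo 43:
  10^0=1  10^1=10  10^2=14  10^3=11  10^4=24  10^5=25
  10^6=35  10^7=6  10^8=17  10^9=41  10^10=23  10^11=15
  10^12=21  10^13=38  10^14=36  10^15=16  10^16=31  10^17=9
  10^18=4
So 10^18 ≡ 4 (mod 43), giving x = 18.

18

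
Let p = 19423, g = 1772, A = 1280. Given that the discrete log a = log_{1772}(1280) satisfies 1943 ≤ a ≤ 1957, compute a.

1949

Compute 1772^1943 mod 19423 = 6599, then multiply by 1772 repeatedly:
  1772^1943=6599  1772^1944=782  1772^1945=6671  1772^1946=11828  1772^1947=1799
  1772^1948=2456  1772^1949=1280
Found 1280 at exponent 1949.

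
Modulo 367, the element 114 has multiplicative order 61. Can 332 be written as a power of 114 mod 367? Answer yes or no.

332 ∈ ⟨114⟩ iff 332^61 ≡ 1 (mod 367), since |⟨114⟩| = 61.
332^61 mod 367 = 1.
Since 1 = 1, 332 lies in the subgroup.

yes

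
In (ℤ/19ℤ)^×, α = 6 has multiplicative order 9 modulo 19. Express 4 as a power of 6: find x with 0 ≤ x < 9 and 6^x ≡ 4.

Successive powers of 6 modulo 19:
  6^0=1  6^1=6  6^2=17  6^3=7  6^4=4
So 6^4 ≡ 4 (mod 19), giving x = 4.

4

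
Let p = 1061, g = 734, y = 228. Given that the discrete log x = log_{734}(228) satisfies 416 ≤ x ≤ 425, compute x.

417

Compute 734^416 mod 1061 = 486, then multiply by 734 repeatedly:
  734^416=486  734^417=228
Found 228 at exponent 417.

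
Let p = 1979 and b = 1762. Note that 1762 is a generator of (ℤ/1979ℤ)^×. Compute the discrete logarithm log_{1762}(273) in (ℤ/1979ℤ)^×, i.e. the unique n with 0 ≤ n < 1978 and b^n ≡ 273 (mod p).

Successive powers of 1762 modulo 1979:
  1762^0=1  1762^1=1762  1762^2=1572  1762^3=1243  1762^4=1392  1762^5=723
  1762^6=1429  1762^7=610  1762^8=223  1762^9=1084  1762^10=273
So 1762^10 ≡ 273 (mod 1979), giving n = 10.

10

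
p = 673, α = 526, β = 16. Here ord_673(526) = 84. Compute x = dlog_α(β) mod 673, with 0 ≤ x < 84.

49

Baby-step giant-step with m = ceil(sqrt(84)) = 10.
Baby table (526^j mod 673 for j=0..9):
  0:1  1:526  2:73  3:37  4:618  5:9  6:23  7:657
  8:333  9:178
Giant step factor: 526^(-10) ≡ 565 (mod 673).
Scan 16·565^i mod 673 for i = 0, 1, …:
  i=0: 16   i=1: 291   i=2: 203   i=3: 285
  i=4: 178
Match at i=4, j=9: x = 4·10 + 9 = 49.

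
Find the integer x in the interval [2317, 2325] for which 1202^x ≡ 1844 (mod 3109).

2317

Compute 1202^2317 mod 3109 = 1844, then multiply by 1202 repeatedly:
  1202^2317=1844
Found 1844 at exponent 2317.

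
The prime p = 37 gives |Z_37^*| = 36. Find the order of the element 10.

3

The order of 10 must divide p − 1 = 36 = 2^2 · 3^2.
Divisors: 1, 2, 3, 4, 6, 9, 12, 18, 36.
Check each in increasing order: 10^1 ≡ 10;  10^2 ≡ 26;  10^3 ≡ 1.
Smallest exponent giving 1 is 3.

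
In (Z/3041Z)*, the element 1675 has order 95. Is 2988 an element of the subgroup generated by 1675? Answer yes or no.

no

2988 ∈ ⟨1675⟩ iff 2988^95 ≡ 1 (mod 3041), since |⟨1675⟩| = 95.
2988^95 mod 3041 = 1161.
Since 1161 ≠ 1, 2988 does not lie in the subgroup.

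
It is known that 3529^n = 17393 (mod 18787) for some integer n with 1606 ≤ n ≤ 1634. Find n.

Compute 3529^1606 mod 18787 = 6241, then multiply by 3529 repeatedly:
  3529^1606=6241  3529^1607=6125  3529^1608=10075  3529^1609=9671  3529^1610=11767
  3529^1611=6473  3529^1612=17012  3529^1613=10883  3529^1614=5479  3529^1615=3568
  3529^1616=4182  3529^1617=10483  3529^1618=2904  3529^1619=9301  3529^1620=2340
  3529^1621=10367  3529^1622=6854  3529^1623=8897  3529^1624=4436  3529^1625=5073
  3529^1626=17393
Found 17393 at exponent 1626.

1626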